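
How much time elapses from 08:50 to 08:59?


End time in minutes: 8×60 + 59 = 539
Start time in minutes: 8×60 + 50 = 530
Difference = 539 - 530 = 9 minutes
= 0 hours 9 minutes

0h 9m


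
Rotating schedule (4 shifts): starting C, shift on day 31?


Shift A

Shifts: A, B, C, D
Start: C (index 2)
Day 31: (2 + 31 - 1) mod 4
= 32 mod 4
= 0
Index 0 → shift A


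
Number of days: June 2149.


30 days

Month: June (month 6)
June has 30 days


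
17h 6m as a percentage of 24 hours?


0.7125 (71.25%)

Total minutes: 17×60 + 6 = 1026
Day = 24×60 = 1440 minutes
Fraction = 1026/1440 = 0.7125
As a percentage: 1026/1440 × 100 = 71.25%


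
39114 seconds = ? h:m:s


Hours: 39114 ÷ 3600 = 10 remainder 3114
Minutes: 3114 ÷ 60 = 51 remainder 54
Seconds: 54

10h 51m 54s


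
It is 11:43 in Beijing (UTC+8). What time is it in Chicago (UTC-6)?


21:43 (previous day)

Time difference = UTC-6 - UTC+8 = -14 hours
New hour = (11 -14) mod 24
= -3 mod 24 = 21
Minutes unchanged → 21:43; -3 < 0 → previous day


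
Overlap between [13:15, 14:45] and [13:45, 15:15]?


60 minutes

Meeting A: 795-885 (in minutes from midnight)
Meeting B: 825-915
Overlap start = max(795, 825) = 825
Overlap end = min(885, 915) = 885
Overlap = max(0, 885 - 825) = 60 min


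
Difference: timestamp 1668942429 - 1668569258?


Difference = 1668942429 - 1668569258 = 373171 seconds
In hours: 373171 / 3600 ≈ 103.7
In days: 373171 / 86400 ≈ 4.32

373171 seconds (103.7 hours / 4.32 days)


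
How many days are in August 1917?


31 days

Month: August (month 8)
August has 31 days


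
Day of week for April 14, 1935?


Sunday

Zeller's congruence:
q=14, m=4, k=35, j=19
h = (14 + ⌊13×5/5⌋ + 35 + ⌊35/4⌋ + ⌊19/4⌋ - 2×19) mod 7
= (14 + 13 + 35 + 8 + 4 - 38) mod 7
= 36 mod 7 = 1
h=1 → Sunday


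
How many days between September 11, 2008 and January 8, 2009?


119 days

From September 11, 2008 to January 8, 2009
Rest of September 2008: 30 - 11 = 19
Full months: October 31, November 30, December 31
Days into January 2009: 8
Total = 19 + 31 + 30 + 31 + 8 = 119 days


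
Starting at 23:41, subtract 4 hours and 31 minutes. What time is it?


Start: 1421 minutes from midnight
Subtract: 271 minutes
Remaining: 1421 - 271 = 1150
Hours: 19, Minutes: 10

19:10


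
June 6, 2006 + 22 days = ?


Start: June 6, 2006
Add 22 days
June 6 + 22 = June 28, 2006

June 28, 2006


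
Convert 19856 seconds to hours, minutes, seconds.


5h 30m 56s

Hours: 19856 ÷ 3600 = 5 remainder 1856
Minutes: 1856 ÷ 60 = 30 remainder 56
Seconds: 56


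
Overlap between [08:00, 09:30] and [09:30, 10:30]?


0 minutes

Meeting A: 480-570 (in minutes from midnight)
Meeting B: 570-630
Overlap start = max(480, 570) = 570
Overlap end = min(570, 630) = 570
Overlap = max(0, 570 - 570) = 0 min


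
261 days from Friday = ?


Start: Friday (index 4)
(4 + 261) mod 7
= 265 mod 7
= 6
Index 6 → Sunday

Sunday


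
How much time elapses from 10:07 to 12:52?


End time in minutes: 12×60 + 52 = 772
Start time in minutes: 10×60 + 7 = 607
Difference = 772 - 607 = 165 minutes
= 2 hours 45 minutes

2h 45m


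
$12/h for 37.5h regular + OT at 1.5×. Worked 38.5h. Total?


$468.00

Regular: 37.5h × $12 = $450.00
Overtime: 38.5 - 37.5 = 1.0h
OT pay: 1.0h × $12 × 1.5 = $18.00
Total = $450.00 + $18.00 = $468.00


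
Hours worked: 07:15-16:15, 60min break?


8h 0m (480 minutes)

Total time = (16×60+15) - (7×60+15)
= 975 - 435 = 540 min
Minus break: 540 - 60 = 480 min
= 8h 0m


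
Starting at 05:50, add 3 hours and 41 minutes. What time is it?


09:31

Start: 350 minutes from midnight
Add: 221 minutes
Total: 571 minutes
Hours: 571 ÷ 60 = 9 remainder 31


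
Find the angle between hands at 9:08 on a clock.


134.0°

Hour hand = 9×30 + 8×0.5 = 274.0°
Minute hand = 8×6 = 48°
Difference = |274.0 - 48| = 226.0°
Since > 180°: 360 - 226.0 = 134.0°


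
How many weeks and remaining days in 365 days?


Weeks: 365 ÷ 7 = 52 remainder 1

52 weeks 1 days


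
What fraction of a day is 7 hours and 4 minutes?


Total minutes: 7×60 + 4 = 424
Day = 24×60 = 1440 minutes
Fraction = 424/1440 ≈ 0.2944
As a percentage: 424/1440 × 100 ≈ 29.44%

0.2944 (29.44%)


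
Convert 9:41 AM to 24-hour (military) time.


Input: 9:41 AM
AM hour stays: 9

09:41


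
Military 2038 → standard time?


8:38 PM

Hour: 20
20 - 12 = 8 → PM


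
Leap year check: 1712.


Yes

Rules: divisible by 4 AND (not by 100 OR by 400)
1712 ÷ 4 = 428 exactly → divisible by 4
1712 ÷ 100 = 17 remainder 12 → not divisible by 100
Divisible by 4 but not by 100 → leap year


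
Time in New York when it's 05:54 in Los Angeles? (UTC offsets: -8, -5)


Time difference = UTC-5 - UTC-8 = +3 hours
New hour = (5 + 3) mod 24
= 8 mod 24 = 8
Minutes unchanged → 08:54

08:54


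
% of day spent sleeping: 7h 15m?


Time: 435 minutes
Day: 1440 minutes
Percentage = (435/1440) × 100 ≈ 30.2%

30.2%


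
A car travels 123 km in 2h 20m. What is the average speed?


52.7 km/h

Distance: 123 km
Time: 2h 20m = 140 min = 140/60 = 7/3 hours
Speed = 123 ÷ (7/3) = 123 × 3 / 7 = 369/7 ≈ 52.7 km/h


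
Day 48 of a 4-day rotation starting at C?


Shifts: A, B, C, D
Start: C (index 2)
Day 48: (2 + 48 - 1) mod 4
= 49 mod 4
= 1
Index 1 → shift B

Shift B


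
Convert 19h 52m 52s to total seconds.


71572 seconds

Hours: 19 × 3600 = 68400
Minutes: 52 × 60 = 3120
Seconds: 52
Total = 68400 + 3120 + 52 = 71572


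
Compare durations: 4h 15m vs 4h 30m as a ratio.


17:18 (0.94)

Duration 1: 255 minutes
Duration 2: 270 minutes
Ratio = 255:270
GCD = 15
Simplified = 17:18
As a decimal: 17/18 ≈ 0.94


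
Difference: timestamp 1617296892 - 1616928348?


368544 seconds (102.4 hours / 4.27 days)

Difference = 1617296892 - 1616928348 = 368544 seconds
In hours: 368544 / 3600 ≈ 102.4
In days: 368544 / 86400 ≈ 4.27


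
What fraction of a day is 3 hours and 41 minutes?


0.1535 (15.35%)

Total minutes: 3×60 + 41 = 221
Day = 24×60 = 1440 minutes
Fraction = 221/1440 ≈ 0.1535
As a percentage: 221/1440 × 100 ≈ 15.35%


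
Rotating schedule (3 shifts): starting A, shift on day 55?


Shift A

Shifts: A, B, C
Start: A (index 0)
Day 55: (0 + 55 - 1) mod 3
= 54 mod 3
= 0
Index 0 → shift A


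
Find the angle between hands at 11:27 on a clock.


Hour hand = 11×30 + 27×0.5 = 343.5°
Minute hand = 27×6 = 162°
Difference = |343.5 - 162| = 181.5°
Since > 180°: 360 - 181.5 = 178.5°

178.5°


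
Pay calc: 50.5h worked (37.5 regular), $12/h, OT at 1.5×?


$684.00

Regular: 37.5h × $12 = $450.00
Overtime: 50.5 - 37.5 = 13.0h
OT pay: 13.0h × $12 × 1.5 = $234.00
Total = $450.00 + $234.00 = $684.00


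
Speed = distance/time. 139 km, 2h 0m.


Distance: 139 km
Time: 2 hours
Speed = 139 / 2 = 69.5 km/h

69.5 km/h


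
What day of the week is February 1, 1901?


Zeller's congruence:
q=1, m=14, k=0, j=19
h = (1 + ⌊13×15/5⌋ + 0 + ⌊0/4⌋ + ⌊19/4⌋ - 2×19) mod 7
= (1 + 39 + 0 + 0 + 4 - 38) mod 7
= 6 mod 7 = 6
h=6 → Friday

Friday


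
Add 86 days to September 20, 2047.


Start: September 20, 2047
Add 86 days
September 20 → October 1: 30 - 20 + 1 = 11 days (86 - 11 = 75 left)
October 1 → November 1: 31 - 1 + 1 = 31 days (75 - 31 = 44 left)
November 1 → December 1: 30 - 1 + 1 = 30 days (44 - 30 = 14 left)
December 1 + 14 = December 15, 2047

December 15, 2047


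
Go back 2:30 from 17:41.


Start: 1061 minutes from midnight
Subtract: 150 minutes
Remaining: 1061 - 150 = 911
Hours: 15, Minutes: 11

15:11


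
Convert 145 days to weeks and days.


20 weeks 5 days

Weeks: 145 ÷ 7 = 20 remainder 5


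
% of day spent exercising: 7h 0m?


Time: 420 minutes
Day: 1440 minutes
Percentage = (420/1440) × 100 ≈ 29.2%

29.2%


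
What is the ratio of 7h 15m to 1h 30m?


Duration 1: 435 minutes
Duration 2: 90 minutes
Ratio = 435:90
GCD = 15
Simplified = 29:6
As a decimal: 29/6 ≈ 4.83

29:6 (4.83)


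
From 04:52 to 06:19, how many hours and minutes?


1h 27m

End time in minutes: 6×60 + 19 = 379
Start time in minutes: 4×60 + 52 = 292
Difference = 379 - 292 = 87 minutes
= 1 hours 27 minutes


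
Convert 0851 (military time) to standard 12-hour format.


8:51 AM

Hour: 8
8 < 12 → AM


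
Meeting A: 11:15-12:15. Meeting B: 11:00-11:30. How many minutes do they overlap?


15 minutes

Meeting A: 675-735 (in minutes from midnight)
Meeting B: 660-690
Overlap start = max(675, 660) = 675
Overlap end = min(735, 690) = 690
Overlap = max(0, 690 - 675) = 15 min


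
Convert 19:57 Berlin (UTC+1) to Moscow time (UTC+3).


21:57

Time difference = UTC+3 - UTC+1 = +2 hours
New hour = (19 + 2) mod 24
= 21 mod 24 = 21
Minutes unchanged → 21:57


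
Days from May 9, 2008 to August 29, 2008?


112 days

From May 9, 2008 to August 29, 2008
Rest of May 2008: 31 - 9 = 22
Full months: June 30, July 31
Days into August 2008: 29
Total = 22 + 30 + 31 + 29 = 112 days


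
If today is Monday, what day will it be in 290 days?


Thursday

Start: Monday (index 0)
(0 + 290) mod 7
= 290 mod 7
= 3
Index 3 → Thursday


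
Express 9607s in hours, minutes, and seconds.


2h 40m 7s

Hours: 9607 ÷ 3600 = 2 remainder 2407
Minutes: 2407 ÷ 60 = 40 remainder 7
Seconds: 7


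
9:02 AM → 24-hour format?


Input: 9:02 AM
AM hour stays: 9

09:02


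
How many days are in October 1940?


31 days

Month: October (month 10)
October has 31 days


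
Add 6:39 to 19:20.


01:59 (next day)

Start: 1160 minutes from midnight
Add: 399 minutes
Total: 1559 minutes
Hours: 1559 ÷ 60 = 25 remainder 59
25 ≥ 24 → 25 - 24 = 1 (next day)


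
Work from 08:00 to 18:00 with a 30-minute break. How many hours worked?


9h 30m (570 minutes)

Total time = (18×60+0) - (8×60+0)
= 1080 - 480 = 600 min
Minus break: 600 - 30 = 570 min
= 9h 30m


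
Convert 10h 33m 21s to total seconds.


Hours: 10 × 3600 = 36000
Minutes: 33 × 60 = 1980
Seconds: 21
Total = 36000 + 1980 + 21 = 38001

38001 seconds


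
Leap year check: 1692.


Rules: divisible by 4 AND (not by 100 OR by 400)
1692 ÷ 4 = 423 exactly → divisible by 4
1692 ÷ 100 = 16 remainder 92 → not divisible by 100
Divisible by 4 but not by 100 → leap year

Yes


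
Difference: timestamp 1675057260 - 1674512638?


544622 seconds (151.3 hours / 6.30 days)

Difference = 1675057260 - 1674512638 = 544622 seconds
In hours: 544622 / 3600 ≈ 151.3
In days: 544622 / 86400 ≈ 6.30


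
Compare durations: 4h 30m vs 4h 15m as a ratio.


Duration 1: 270 minutes
Duration 2: 255 minutes
Ratio = 270:255
GCD = 15
Simplified = 18:17
As a decimal: 18/17 ≈ 1.06

18:17 (1.06)


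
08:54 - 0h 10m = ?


Start: 534 minutes from midnight
Subtract: 10 minutes
Remaining: 534 - 10 = 524
Hours: 8, Minutes: 44

08:44


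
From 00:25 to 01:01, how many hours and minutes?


0h 36m

End time in minutes: 1×60 + 1 = 61
Start time in minutes: 0×60 + 25 = 25
Difference = 61 - 25 = 36 minutes
= 0 hours 36 minutes


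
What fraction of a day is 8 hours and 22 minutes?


0.3486 (34.86%)

Total minutes: 8×60 + 22 = 502
Day = 24×60 = 1440 minutes
Fraction = 502/1440 ≈ 0.3486
As a percentage: 502/1440 × 100 ≈ 34.86%


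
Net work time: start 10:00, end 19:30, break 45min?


8h 45m (525 minutes)

Total time = (19×60+30) - (10×60+0)
= 1170 - 600 = 570 min
Minus break: 570 - 45 = 525 min
= 8h 45m


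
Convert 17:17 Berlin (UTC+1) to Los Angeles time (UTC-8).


08:17

Time difference = UTC-8 - UTC+1 = -9 hours
New hour = (17 -9) mod 24
= 8 mod 24 = 8
Minutes unchanged → 08:17


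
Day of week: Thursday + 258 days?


Wednesday

Start: Thursday (index 3)
(3 + 258) mod 7
= 261 mod 7
= 2
Index 2 → Wednesday


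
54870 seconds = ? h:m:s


15h 14m 30s

Hours: 54870 ÷ 3600 = 15 remainder 870
Minutes: 870 ÷ 60 = 14 remainder 30
Seconds: 30


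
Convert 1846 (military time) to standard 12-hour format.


6:46 PM

Hour: 18
18 - 12 = 6 → PM


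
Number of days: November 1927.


30 days

Month: November (month 11)
November has 30 days


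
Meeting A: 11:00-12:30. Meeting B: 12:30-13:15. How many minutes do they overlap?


0 minutes

Meeting A: 660-750 (in minutes from midnight)
Meeting B: 750-795
Overlap start = max(660, 750) = 750
Overlap end = min(750, 795) = 750
Overlap = max(0, 750 - 750) = 0 min


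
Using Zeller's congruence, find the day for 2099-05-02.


Saturday

Zeller's congruence:
q=2, m=5, k=99, j=20
h = (2 + ⌊13×6/5⌋ + 99 + ⌊99/4⌋ + ⌊20/4⌋ - 2×20) mod 7
= (2 + 15 + 99 + 24 + 5 - 40) mod 7
= 105 mod 7 = 0
h=0 → Saturday


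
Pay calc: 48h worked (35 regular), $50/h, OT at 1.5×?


Regular: 35h × $50 = $1750.00
Overtime: 48 - 35 = 13h
OT pay: 13h × $50 × 1.5 = $975.00
Total = $1750.00 + $975.00 = $2725.00

$2725.00


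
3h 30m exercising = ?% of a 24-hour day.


Time: 210 minutes
Day: 1440 minutes
Percentage = (210/1440) × 100 ≈ 14.6%

14.6%


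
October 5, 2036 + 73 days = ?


Start: October 5, 2036
Add 73 days
October 5 → November 1: 31 - 5 + 1 = 27 days (73 - 27 = 46 left)
November 1 → December 1: 30 - 1 + 1 = 30 days (46 - 30 = 16 left)
December 1 + 16 = December 17, 2036

December 17, 2036


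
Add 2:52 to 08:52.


Start: 532 minutes from midnight
Add: 172 minutes
Total: 704 minutes
Hours: 704 ÷ 60 = 11 remainder 44

11:44


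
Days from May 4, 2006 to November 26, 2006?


206 days

From May 4, 2006 to November 26, 2006
Rest of May 2006: 31 - 4 = 27
Full months: June 30, July 31, August 31, September 30, October 31
Days into November 2006: 26
Total = 27 + 30 + 31 + 31 + 30 + 31 + 26 = 206 days


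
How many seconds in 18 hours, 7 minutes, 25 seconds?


65245 seconds

Hours: 18 × 3600 = 64800
Minutes: 7 × 60 = 420
Seconds: 25
Total = 64800 + 420 + 25 = 65245


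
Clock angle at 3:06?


Hour hand = 3×30 + 6×0.5 = 93.0°
Minute hand = 6×6 = 36°
Difference = |93.0 - 36| = 57.0°

57.0°


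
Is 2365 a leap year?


No

Rules: divisible by 4 AND (not by 100 OR by 400)
2365 ÷ 4 = 591 remainder 1 → not divisible by 4
Not divisible by 4 → not a leap year


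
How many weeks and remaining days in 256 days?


36 weeks 4 days

Weeks: 256 ÷ 7 = 36 remainder 4


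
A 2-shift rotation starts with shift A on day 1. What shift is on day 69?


Shift A

Shifts: A, B
Start: A (index 0)
Day 69: (0 + 69 - 1) mod 2
= 68 mod 2
= 0
Index 0 → shift A


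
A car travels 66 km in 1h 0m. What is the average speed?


Distance: 66 km
Time: 1 hours
Speed = 66 / 1 = 66.0 km/h

66.0 km/h


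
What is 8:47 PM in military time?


Input: 8:47 PM
PM: 8 + 12 = 20

20:47


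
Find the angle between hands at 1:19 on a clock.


74.5°

Hour hand = 1×30 + 19×0.5 = 39.5°
Minute hand = 19×6 = 114°
Difference = |39.5 - 114| = 74.5°


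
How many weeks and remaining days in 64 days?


Weeks: 64 ÷ 7 = 9 remainder 1

9 weeks 1 days


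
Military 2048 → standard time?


Hour: 20
20 - 12 = 8 → PM

8:48 PM


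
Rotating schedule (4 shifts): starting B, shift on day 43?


Shift D

Shifts: A, B, C, D
Start: B (index 1)
Day 43: (1 + 43 - 1) mod 4
= 43 mod 4
= 3
Index 3 → shift D


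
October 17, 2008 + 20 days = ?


Start: October 17, 2008
Add 20 days
October 17 → November 1: 31 - 17 + 1 = 15 days (20 - 15 = 5 left)
November 1 + 5 = November 6, 2008

November 6, 2008


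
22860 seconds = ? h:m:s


Hours: 22860 ÷ 3600 = 6 remainder 1260
Minutes: 1260 ÷ 60 = 21 remainder 0
Seconds: 0

6h 21m 0s


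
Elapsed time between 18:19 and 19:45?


1h 26m

End time in minutes: 19×60 + 45 = 1185
Start time in minutes: 18×60 + 19 = 1099
Difference = 1185 - 1099 = 86 minutes
= 1 hours 26 minutes


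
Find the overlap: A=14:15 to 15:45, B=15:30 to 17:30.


15 minutes

Meeting A: 855-945 (in minutes from midnight)
Meeting B: 930-1050
Overlap start = max(855, 930) = 930
Overlap end = min(945, 1050) = 945
Overlap = max(0, 945 - 930) = 15 min


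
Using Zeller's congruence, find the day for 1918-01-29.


Tuesday

Zeller's congruence:
q=29, m=13, k=17, j=19
h = (29 + ⌊13×14/5⌋ + 17 + ⌊17/4⌋ + ⌊19/4⌋ - 2×19) mod 7
= (29 + 36 + 17 + 4 + 4 - 38) mod 7
= 52 mod 7 = 3
h=3 → Tuesday


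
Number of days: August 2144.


31 days

Month: August (month 8)
August has 31 days


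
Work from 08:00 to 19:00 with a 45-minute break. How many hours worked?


10h 15m (615 minutes)

Total time = (19×60+0) - (8×60+0)
= 1140 - 480 = 660 min
Minus break: 660 - 45 = 615 min
= 10h 15m


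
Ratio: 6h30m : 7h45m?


Duration 1: 390 minutes
Duration 2: 465 minutes
Ratio = 390:465
GCD = 15
Simplified = 26:31
As a decimal: 26/31 ≈ 0.84

26:31 (0.84)


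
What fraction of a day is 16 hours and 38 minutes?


Total minutes: 16×60 + 38 = 998
Day = 24×60 = 1440 minutes
Fraction = 998/1440 ≈ 0.6931
As a percentage: 998/1440 × 100 ≈ 69.31%

0.6931 (69.31%)


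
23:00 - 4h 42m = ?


18:18

Start: 1380 minutes from midnight
Subtract: 282 minutes
Remaining: 1380 - 282 = 1098
Hours: 18, Minutes: 18


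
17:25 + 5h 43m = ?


Start: 1045 minutes from midnight
Add: 343 minutes
Total: 1388 minutes
Hours: 1388 ÷ 60 = 23 remainder 8

23:08


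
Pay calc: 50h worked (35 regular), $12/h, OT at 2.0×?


$780.00

Regular: 35h × $12 = $420.00
Overtime: 50 - 35 = 15h
OT pay: 15h × $12 × 2.0 = $360.00
Total = $420.00 + $360.00 = $780.00


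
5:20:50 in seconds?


19250 seconds

Hours: 5 × 3600 = 18000
Minutes: 20 × 60 = 1200
Seconds: 50
Total = 18000 + 1200 + 50 = 19250


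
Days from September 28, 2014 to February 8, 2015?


133 days

From September 28, 2014 to February 8, 2015
Rest of September 2014: 30 - 28 = 2
Full months: October 31, November 30, December 31, January 31
Days into February 2015: 8
Total = 2 + 31 + 30 + 31 + 31 + 8 = 133 days


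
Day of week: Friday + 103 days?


Start: Friday (index 4)
(4 + 103) mod 7
= 107 mod 7
= 2
Index 2 → Wednesday

Wednesday


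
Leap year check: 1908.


Rules: divisible by 4 AND (not by 100 OR by 400)
1908 ÷ 4 = 477 exactly → divisible by 4
1908 ÷ 100 = 19 remainder 8 → not divisible by 100
Divisible by 4 but not by 100 → leap year

Yes


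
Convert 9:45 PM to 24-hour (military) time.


21:45

Input: 9:45 PM
PM: 9 + 12 = 21


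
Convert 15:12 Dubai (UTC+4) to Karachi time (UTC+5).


Time difference = UTC+5 - UTC+4 = +1 hours
New hour = (15 + 1) mod 24
= 16 mod 24 = 16
Minutes unchanged → 16:12

16:12


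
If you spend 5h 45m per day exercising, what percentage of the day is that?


24.0%

Time: 345 minutes
Day: 1440 minutes
Percentage = (345/1440) × 100 ≈ 24.0%


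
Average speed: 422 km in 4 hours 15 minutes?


Distance: 422 km
Time: 4h 15m = 255 min = 255/60 = 17/4 hours
Speed = 422 ÷ (17/4) = 422 × 4 / 17 = 1688/17 ≈ 99.3 km/h

99.3 km/h


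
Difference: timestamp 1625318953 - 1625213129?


Difference = 1625318953 - 1625213129 = 105824 seconds
In hours: 105824 / 3600 ≈ 29.4
In days: 105824 / 86400 ≈ 1.22

105824 seconds (29.4 hours / 1.22 days)


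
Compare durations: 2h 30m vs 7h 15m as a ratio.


10:29 (0.34)

Duration 1: 150 minutes
Duration 2: 435 minutes
Ratio = 150:435
GCD = 15
Simplified = 10:29
As a decimal: 10/29 ≈ 0.34


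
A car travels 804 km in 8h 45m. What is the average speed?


Distance: 804 km
Time: 8h 45m = 525 min = 525/60 = 35/4 hours
Speed = 804 ÷ (35/4) = 804 × 4 / 35 = 3216/35 ≈ 91.9 km/h

91.9 km/h


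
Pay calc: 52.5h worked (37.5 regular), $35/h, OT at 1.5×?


Regular: 37.5h × $35 = $1312.50
Overtime: 52.5 - 37.5 = 15.0h
OT pay: 15.0h × $35 × 1.5 = $787.50
Total = $1312.50 + $787.50 = $2100.00

$2100.00


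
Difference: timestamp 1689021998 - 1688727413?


294585 seconds (81.8 hours / 3.41 days)

Difference = 1689021998 - 1688727413 = 294585 seconds
In hours: 294585 / 3600 ≈ 81.8
In days: 294585 / 86400 ≈ 3.41


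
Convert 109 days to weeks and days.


Weeks: 109 ÷ 7 = 15 remainder 4

15 weeks 4 days


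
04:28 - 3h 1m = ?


01:27

Start: 268 minutes from midnight
Subtract: 181 minutes
Remaining: 268 - 181 = 87
Hours: 1, Minutes: 27


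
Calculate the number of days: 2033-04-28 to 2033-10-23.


From April 28, 2033 to October 23, 2033
Rest of April 2033: 30 - 28 = 2
Full months: May 31, June 30, July 31, August 31, September 30
Days into October 2033: 23
Total = 2 + 31 + 30 + 31 + 31 + 30 + 23 = 178 days

178 days


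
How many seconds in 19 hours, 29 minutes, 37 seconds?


Hours: 19 × 3600 = 68400
Minutes: 29 × 60 = 1740
Seconds: 37
Total = 68400 + 1740 + 37 = 70177

70177 seconds


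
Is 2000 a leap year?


Rules: divisible by 4 AND (not by 100 OR by 400)
2000 ÷ 4 = 500 exactly → divisible by 4
2000 ÷ 100 = 20 exactly → divisible by 100
2000 ÷ 400 = 5 exactly → divisible by 400
Divisible by 400 → leap year

Yes


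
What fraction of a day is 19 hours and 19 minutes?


0.8049 (80.49%)

Total minutes: 19×60 + 19 = 1159
Day = 24×60 = 1440 minutes
Fraction = 1159/1440 ≈ 0.8049
As a percentage: 1159/1440 × 100 ≈ 80.49%


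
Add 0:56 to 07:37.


08:33

Start: 457 minutes from midnight
Add: 56 minutes
Total: 513 minutes
Hours: 513 ÷ 60 = 8 remainder 33


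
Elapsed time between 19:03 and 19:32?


End time in minutes: 19×60 + 32 = 1172
Start time in minutes: 19×60 + 3 = 1143
Difference = 1172 - 1143 = 29 minutes
= 0 hours 29 minutes

0h 29m


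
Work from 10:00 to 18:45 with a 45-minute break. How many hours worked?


8h 0m (480 minutes)

Total time = (18×60+45) - (10×60+0)
= 1125 - 600 = 525 min
Minus break: 525 - 45 = 480 min
= 8h 0m


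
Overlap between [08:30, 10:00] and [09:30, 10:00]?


Meeting A: 510-600 (in minutes from midnight)
Meeting B: 570-600
Overlap start = max(510, 570) = 570
Overlap end = min(600, 600) = 600
Overlap = max(0, 600 - 570) = 30 min

30 minutes


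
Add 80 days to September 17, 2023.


December 6, 2023

Start: September 17, 2023
Add 80 days
September 17 → October 1: 30 - 17 + 1 = 14 days (80 - 14 = 66 left)
October 1 → November 1: 31 - 1 + 1 = 31 days (66 - 31 = 35 left)
November 1 → December 1: 30 - 1 + 1 = 30 days (35 - 30 = 5 left)
December 1 + 5 = December 6, 2023


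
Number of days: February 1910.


Month: February (month 2)
February: 28 or 29 (leap year)
1910 leap year? No

28 days


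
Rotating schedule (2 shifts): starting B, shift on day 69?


Shifts: A, B
Start: B (index 1)
Day 69: (1 + 69 - 1) mod 2
= 69 mod 2
= 1
Index 1 → shift B

Shift B


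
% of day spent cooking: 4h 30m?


18.8%

Time: 270 minutes
Day: 1440 minutes
Percentage = (270/1440) × 100 ≈ 18.8%


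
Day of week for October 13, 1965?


Wednesday

Zeller's congruence:
q=13, m=10, k=65, j=19
h = (13 + ⌊13×11/5⌋ + 65 + ⌊65/4⌋ + ⌊19/4⌋ - 2×19) mod 7
= (13 + 28 + 65 + 16 + 4 - 38) mod 7
= 88 mod 7 = 4
h=4 → Wednesday


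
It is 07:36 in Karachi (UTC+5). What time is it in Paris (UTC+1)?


Time difference = UTC+1 - UTC+5 = -4 hours
New hour = (7 -4) mod 24
= 3 mod 24 = 3
Minutes unchanged → 03:36

03:36


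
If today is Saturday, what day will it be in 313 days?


Thursday

Start: Saturday (index 5)
(5 + 313) mod 7
= 318 mod 7
= 3
Index 3 → Thursday


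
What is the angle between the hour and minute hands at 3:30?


75.0°

Hour hand = 3×30 + 30×0.5 = 105.0°
Minute hand = 30×6 = 180°
Difference = |105.0 - 180| = 75.0°


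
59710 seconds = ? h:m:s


Hours: 59710 ÷ 3600 = 16 remainder 2110
Minutes: 2110 ÷ 60 = 35 remainder 10
Seconds: 10

16h 35m 10s


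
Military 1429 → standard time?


2:29 PM

Hour: 14
14 - 12 = 2 → PM


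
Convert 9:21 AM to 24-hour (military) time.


09:21

Input: 9:21 AM
AM hour stays: 9


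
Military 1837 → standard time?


6:37 PM

Hour: 18
18 - 12 = 6 → PM


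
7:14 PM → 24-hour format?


Input: 7:14 PM
PM: 7 + 12 = 19

19:14


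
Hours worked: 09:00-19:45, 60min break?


9h 45m (585 minutes)

Total time = (19×60+45) - (9×60+0)
= 1185 - 540 = 645 min
Minus break: 645 - 60 = 585 min
= 9h 45m


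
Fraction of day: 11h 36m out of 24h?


0.4833 (48.33%)

Total minutes: 11×60 + 36 = 696
Day = 24×60 = 1440 minutes
Fraction = 696/1440 ≈ 0.4833
As a percentage: 696/1440 × 100 ≈ 48.33%


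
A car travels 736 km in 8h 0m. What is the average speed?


92.0 km/h

Distance: 736 km
Time: 8 hours
Speed = 736 / 8 = 92.0 km/h


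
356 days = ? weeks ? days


50 weeks 6 days

Weeks: 356 ÷ 7 = 50 remainder 6


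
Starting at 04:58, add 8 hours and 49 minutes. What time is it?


Start: 298 minutes from midnight
Add: 529 minutes
Total: 827 minutes
Hours: 827 ÷ 60 = 13 remainder 47

13:47


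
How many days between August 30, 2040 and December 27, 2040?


119 days

From August 30, 2040 to December 27, 2040
Rest of August 2040: 31 - 30 = 1
Full months: September 30, October 31, November 30
Days into December 2040: 27
Total = 1 + 30 + 31 + 30 + 27 = 119 days


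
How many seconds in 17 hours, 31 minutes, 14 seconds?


Hours: 17 × 3600 = 61200
Minutes: 31 × 60 = 1860
Seconds: 14
Total = 61200 + 1860 + 14 = 63074

63074 seconds


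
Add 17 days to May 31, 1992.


June 17, 1992

Start: May 31, 1992
Add 17 days
May 31 → June 1: 31 - 31 + 1 = 1 days (17 - 1 = 16 left)
June 1 + 16 = June 17, 1992


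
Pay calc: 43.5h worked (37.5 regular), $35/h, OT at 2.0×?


$1732.50

Regular: 37.5h × $35 = $1312.50
Overtime: 43.5 - 37.5 = 6.0h
OT pay: 6.0h × $35 × 2.0 = $420.00
Total = $1312.50 + $420.00 = $1732.50


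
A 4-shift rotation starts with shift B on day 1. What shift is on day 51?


Shift D

Shifts: A, B, C, D
Start: B (index 1)
Day 51: (1 + 51 - 1) mod 4
= 51 mod 4
= 3
Index 3 → shift D


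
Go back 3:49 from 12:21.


08:32

Start: 741 minutes from midnight
Subtract: 229 minutes
Remaining: 741 - 229 = 512
Hours: 8, Minutes: 32


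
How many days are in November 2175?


Month: November (month 11)
November has 30 days

30 days


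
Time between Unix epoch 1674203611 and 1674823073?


Difference = 1674823073 - 1674203611 = 619462 seconds
In hours: 619462 / 3600 ≈ 172.1
In days: 619462 / 86400 ≈ 7.17

619462 seconds (172.1 hours / 7.17 days)


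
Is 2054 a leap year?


No

Rules: divisible by 4 AND (not by 100 OR by 400)
2054 ÷ 4 = 513 remainder 2 → not divisible by 4
Not divisible by 4 → not a leap year


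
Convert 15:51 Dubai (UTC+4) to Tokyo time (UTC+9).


20:51

Time difference = UTC+9 - UTC+4 = +5 hours
New hour = (15 + 5) mod 24
= 20 mod 24 = 20
Minutes unchanged → 20:51


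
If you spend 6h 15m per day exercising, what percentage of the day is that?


26.0%

Time: 375 minutes
Day: 1440 minutes
Percentage = (375/1440) × 100 ≈ 26.0%


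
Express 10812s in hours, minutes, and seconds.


Hours: 10812 ÷ 3600 = 3 remainder 12
Minutes: 12 ÷ 60 = 0 remainder 12
Seconds: 12

3h 0m 12s


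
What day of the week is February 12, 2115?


Tuesday

Zeller's congruence:
q=12, m=14, k=14, j=21
h = (12 + ⌊13×15/5⌋ + 14 + ⌊14/4⌋ + ⌊21/4⌋ - 2×21) mod 7
= (12 + 39 + 14 + 3 + 5 - 42) mod 7
= 31 mod 7 = 3
h=3 → Tuesday


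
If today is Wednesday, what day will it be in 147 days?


Start: Wednesday (index 2)
(2 + 147) mod 7
= 149 mod 7
= 2
Index 2 → Wednesday

Wednesday


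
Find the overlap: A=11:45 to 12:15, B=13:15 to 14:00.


0 minutes

Meeting A: 705-735 (in minutes from midnight)
Meeting B: 795-840
Overlap start = max(705, 795) = 795
Overlap end = min(735, 840) = 735
Overlap = max(0, 735 - 795) = 0 min


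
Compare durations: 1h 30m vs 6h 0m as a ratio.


Duration 1: 90 minutes
Duration 2: 360 minutes
Ratio = 90:360
GCD = 90
Simplified = 1:4
As a decimal: 1/4 = 0.25

1:4 (0.25)


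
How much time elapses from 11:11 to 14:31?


3h 20m

End time in minutes: 14×60 + 31 = 871
Start time in minutes: 11×60 + 11 = 671
Difference = 871 - 671 = 200 minutes
= 3 hours 20 minutes


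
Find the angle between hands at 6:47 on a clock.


78.5°

Hour hand = 6×30 + 47×0.5 = 203.5°
Minute hand = 47×6 = 282°
Difference = |203.5 - 282| = 78.5°


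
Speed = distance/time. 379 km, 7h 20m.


Distance: 379 km
Time: 7h 20m = 440 min = 440/60 = 22/3 hours
Speed = 379 ÷ (22/3) = 379 × 3 / 22 = 1137/22 ≈ 51.7 km/h

51.7 km/h


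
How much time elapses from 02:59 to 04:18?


End time in minutes: 4×60 + 18 = 258
Start time in minutes: 2×60 + 59 = 179
Difference = 258 - 179 = 79 minutes
= 1 hours 19 minutes

1h 19m


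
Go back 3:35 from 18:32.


14:57

Start: 1112 minutes from midnight
Subtract: 215 minutes
Remaining: 1112 - 215 = 897
Hours: 14, Minutes: 57


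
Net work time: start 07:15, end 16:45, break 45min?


8h 45m (525 minutes)

Total time = (16×60+45) - (7×60+15)
= 1005 - 435 = 570 min
Minus break: 570 - 45 = 525 min
= 8h 45m


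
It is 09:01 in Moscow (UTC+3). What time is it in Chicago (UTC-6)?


00:01

Time difference = UTC-6 - UTC+3 = -9 hours
New hour = (9 -9) mod 24
= 0 mod 24 = 0
Minutes unchanged → 00:01


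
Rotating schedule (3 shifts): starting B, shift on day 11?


Shift C

Shifts: A, B, C
Start: B (index 1)
Day 11: (1 + 11 - 1) mod 3
= 11 mod 3
= 2
Index 2 → shift C


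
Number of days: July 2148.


31 days

Month: July (month 7)
July has 31 days


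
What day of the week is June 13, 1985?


Zeller's congruence:
q=13, m=6, k=85, j=19
h = (13 + ⌊13×7/5⌋ + 85 + ⌊85/4⌋ + ⌊19/4⌋ - 2×19) mod 7
= (13 + 18 + 85 + 21 + 4 - 38) mod 7
= 103 mod 7 = 5
h=5 → Thursday

Thursday


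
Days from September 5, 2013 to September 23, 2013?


18 days

From September 5, 2013 to September 23, 2013
Same month: 23 - 5 = 18 days


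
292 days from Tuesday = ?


Start: Tuesday (index 1)
(1 + 292) mod 7
= 293 mod 7
= 6
Index 6 → Sunday

Sunday


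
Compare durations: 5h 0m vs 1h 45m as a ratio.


20:7 (2.86)

Duration 1: 300 minutes
Duration 2: 105 minutes
Ratio = 300:105
GCD = 15
Simplified = 20:7
As a decimal: 20/7 ≈ 2.86


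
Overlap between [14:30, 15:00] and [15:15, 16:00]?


Meeting A: 870-900 (in minutes from midnight)
Meeting B: 915-960
Overlap start = max(870, 915) = 915
Overlap end = min(900, 960) = 900
Overlap = max(0, 900 - 915) = 0 min

0 minutes


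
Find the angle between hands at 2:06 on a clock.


27.0°

Hour hand = 2×30 + 6×0.5 = 63.0°
Minute hand = 6×6 = 36°
Difference = |63.0 - 36| = 27.0°


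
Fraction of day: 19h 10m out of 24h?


Total minutes: 19×60 + 10 = 1150
Day = 24×60 = 1440 minutes
Fraction = 1150/1440 ≈ 0.7986
As a percentage: 1150/1440 × 100 ≈ 79.86%

0.7986 (79.86%)


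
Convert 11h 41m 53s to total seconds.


42113 seconds

Hours: 11 × 3600 = 39600
Minutes: 41 × 60 = 2460
Seconds: 53
Total = 39600 + 2460 + 53 = 42113


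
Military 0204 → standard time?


Hour: 2
2 < 12 → AM

2:04 AM


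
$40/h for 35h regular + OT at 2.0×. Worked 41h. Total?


Regular: 35h × $40 = $1400.00
Overtime: 41 - 35 = 6h
OT pay: 6h × $40 × 2.0 = $480.00
Total = $1400.00 + $480.00 = $1880.00

$1880.00


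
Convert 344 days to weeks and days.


49 weeks 1 days

Weeks: 344 ÷ 7 = 49 remainder 1


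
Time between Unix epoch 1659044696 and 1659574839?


530143 seconds (147.3 hours / 6.14 days)

Difference = 1659574839 - 1659044696 = 530143 seconds
In hours: 530143 / 3600 ≈ 147.3
In days: 530143 / 86400 ≈ 6.14


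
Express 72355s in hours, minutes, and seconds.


20h 5m 55s

Hours: 72355 ÷ 3600 = 20 remainder 355
Minutes: 355 ÷ 60 = 5 remainder 55
Seconds: 55


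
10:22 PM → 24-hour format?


22:22

Input: 10:22 PM
PM: 10 + 12 = 22


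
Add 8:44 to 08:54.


17:38

Start: 534 minutes from midnight
Add: 524 minutes
Total: 1058 minutes
Hours: 1058 ÷ 60 = 17 remainder 38


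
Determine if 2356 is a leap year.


Rules: divisible by 4 AND (not by 100 OR by 400)
2356 ÷ 4 = 589 exactly → divisible by 4
2356 ÷ 100 = 23 remainder 56 → not divisible by 100
Divisible by 4 but not by 100 → leap year

Yes


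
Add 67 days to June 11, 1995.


Start: June 11, 1995
Add 67 days
June 11 → July 1: 30 - 11 + 1 = 20 days (67 - 20 = 47 left)
July 1 → August 1: 31 - 1 + 1 = 31 days (47 - 31 = 16 left)
August 1 + 16 = August 17, 1995

August 17, 1995


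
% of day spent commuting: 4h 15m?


17.7%

Time: 255 minutes
Day: 1440 minutes
Percentage = (255/1440) × 100 ≈ 17.7%


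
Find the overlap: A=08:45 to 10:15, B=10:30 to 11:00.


0 minutes

Meeting A: 525-615 (in minutes from midnight)
Meeting B: 630-660
Overlap start = max(525, 630) = 630
Overlap end = min(615, 660) = 615
Overlap = max(0, 615 - 630) = 0 min


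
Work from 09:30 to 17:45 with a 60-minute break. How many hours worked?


Total time = (17×60+45) - (9×60+30)
= 1065 - 570 = 495 min
Minus break: 495 - 60 = 435 min
= 7h 15m

7h 15m (435 minutes)


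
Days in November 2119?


Month: November (month 11)
November has 30 days

30 days


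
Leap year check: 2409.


No

Rules: divisible by 4 AND (not by 100 OR by 400)
2409 ÷ 4 = 602 remainder 1 → not divisible by 4
Not divisible by 4 → not a leap year


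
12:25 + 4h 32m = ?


16:57

Start: 745 minutes from midnight
Add: 272 minutes
Total: 1017 minutes
Hours: 1017 ÷ 60 = 16 remainder 57


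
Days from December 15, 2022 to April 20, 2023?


From December 15, 2022 to April 20, 2023
Rest of December 2022: 31 - 15 = 16
Full months: January 31, February 2023 28, March 31
Days into April 2023: 20
Total = 16 + 31 + 28 + 31 + 20 = 126 days

126 days


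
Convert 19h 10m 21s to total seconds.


Hours: 19 × 3600 = 68400
Minutes: 10 × 60 = 600
Seconds: 21
Total = 68400 + 600 + 21 = 69021

69021 seconds


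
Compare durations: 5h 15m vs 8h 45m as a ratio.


3:5 (0.60)

Duration 1: 315 minutes
Duration 2: 525 minutes
Ratio = 315:525
GCD = 105
Simplified = 3:5
As a decimal: 3/5 = 0.60


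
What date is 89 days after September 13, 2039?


Start: September 13, 2039
Add 89 days
September 13 → October 1: 30 - 13 + 1 = 18 days (89 - 18 = 71 left)
October 1 → November 1: 31 - 1 + 1 = 31 days (71 - 31 = 40 left)
November 1 → December 1: 30 - 1 + 1 = 30 days (40 - 30 = 10 left)
December 1 + 10 = December 11, 2039

December 11, 2039


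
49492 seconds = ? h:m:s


Hours: 49492 ÷ 3600 = 13 remainder 2692
Minutes: 2692 ÷ 60 = 44 remainder 52
Seconds: 52

13h 44m 52s


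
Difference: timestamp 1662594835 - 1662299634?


295201 seconds (82.0 hours / 3.42 days)

Difference = 1662594835 - 1662299634 = 295201 seconds
In hours: 295201 / 3600 ≈ 82.0
In days: 295201 / 86400 ≈ 3.42


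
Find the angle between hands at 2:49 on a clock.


150.5°

Hour hand = 2×30 + 49×0.5 = 84.5°
Minute hand = 49×6 = 294°
Difference = |84.5 - 294| = 209.5°
Since > 180°: 360 - 209.5 = 150.5°


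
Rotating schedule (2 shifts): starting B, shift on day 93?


Shifts: A, B
Start: B (index 1)
Day 93: (1 + 93 - 1) mod 2
= 93 mod 2
= 1
Index 1 → shift B

Shift B


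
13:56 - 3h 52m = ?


10:04

Start: 836 minutes from midnight
Subtract: 232 minutes
Remaining: 836 - 232 = 604
Hours: 10, Minutes: 4


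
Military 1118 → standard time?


Hour: 11
11 < 12 → AM

11:18 AM


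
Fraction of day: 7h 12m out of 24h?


Total minutes: 7×60 + 12 = 432
Day = 24×60 = 1440 minutes
Fraction = 432/1440 = 0.3000
As a percentage: 432/1440 × 100 = 30.00%

0.3000 (30.00%)


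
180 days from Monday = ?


Saturday

Start: Monday (index 0)
(0 + 180) mod 7
= 180 mod 7
= 5
Index 5 → Saturday


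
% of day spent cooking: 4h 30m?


Time: 270 minutes
Day: 1440 minutes
Percentage = (270/1440) × 100 ≈ 18.8%

18.8%


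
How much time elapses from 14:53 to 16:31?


1h 38m

End time in minutes: 16×60 + 31 = 991
Start time in minutes: 14×60 + 53 = 893
Difference = 991 - 893 = 98 minutes
= 1 hours 38 minutes


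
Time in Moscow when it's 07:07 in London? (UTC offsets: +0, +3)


10:07

Time difference = UTC+3 - UTC+0 = +3 hours
New hour = (7 + 3) mod 24
= 10 mod 24 = 10
Minutes unchanged → 10:07


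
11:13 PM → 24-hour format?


Input: 11:13 PM
PM: 11 + 12 = 23

23:13


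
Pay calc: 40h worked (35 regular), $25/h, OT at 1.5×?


$1062.50

Regular: 35h × $25 = $875.00
Overtime: 40 - 35 = 5h
OT pay: 5h × $25 × 1.5 = $187.50
Total = $875.00 + $187.50 = $1062.50


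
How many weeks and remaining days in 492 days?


70 weeks 2 days

Weeks: 492 ÷ 7 = 70 remainder 2


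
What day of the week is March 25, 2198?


Sunday

Zeller's congruence:
q=25, m=3, k=98, j=21
h = (25 + ⌊13×4/5⌋ + 98 + ⌊98/4⌋ + ⌊21/4⌋ - 2×21) mod 7
= (25 + 10 + 98 + 24 + 5 - 42) mod 7
= 120 mod 7 = 1
h=1 → Sunday


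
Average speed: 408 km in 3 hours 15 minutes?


125.5 km/h

Distance: 408 km
Time: 3h 15m = 195 min = 195/60 = 13/4 hours
Speed = 408 ÷ (13/4) = 408 × 4 / 13 = 1632/13 ≈ 125.5 km/h


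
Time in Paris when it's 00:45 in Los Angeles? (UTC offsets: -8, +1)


Time difference = UTC+1 - UTC-8 = +9 hours
New hour = (0 + 9) mod 24
= 9 mod 24 = 9
Minutes unchanged → 09:45

09:45


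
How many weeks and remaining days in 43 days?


6 weeks 1 days

Weeks: 43 ÷ 7 = 6 remainder 1


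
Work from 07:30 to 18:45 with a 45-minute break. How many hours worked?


Total time = (18×60+45) - (7×60+30)
= 1125 - 450 = 675 min
Minus break: 675 - 45 = 630 min
= 10h 30m

10h 30m (630 minutes)


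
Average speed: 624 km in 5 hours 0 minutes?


124.8 km/h

Distance: 624 km
Time: 5 hours
Speed = 624 / 5 = 124.8 km/h


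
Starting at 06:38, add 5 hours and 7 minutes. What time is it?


Start: 398 minutes from midnight
Add: 307 minutes
Total: 705 minutes
Hours: 705 ÷ 60 = 11 remainder 45

11:45


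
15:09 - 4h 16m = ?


10:53

Start: 909 minutes from midnight
Subtract: 256 minutes
Remaining: 909 - 256 = 653
Hours: 10, Minutes: 53


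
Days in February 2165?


Month: February (month 2)
February: 28 or 29 (leap year)
2165 leap year? No

28 days


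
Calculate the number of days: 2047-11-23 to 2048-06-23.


From November 23, 2047 to June 23, 2048
Rest of November 2047: 30 - 23 = 7
Full months: December 31, January 31, February 2048 29, March 31, April 30, May 31
Days into June 2048: 23
Total = 7 + 31 + 31 + 29 + 31 + 30 + 31 + 23 = 213 days

213 days


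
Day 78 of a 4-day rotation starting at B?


Shift C

Shifts: A, B, C, D
Start: B (index 1)
Day 78: (1 + 78 - 1) mod 4
= 78 mod 4
= 2
Index 2 → shift C


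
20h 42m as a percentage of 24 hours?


Total minutes: 20×60 + 42 = 1242
Day = 24×60 = 1440 minutes
Fraction = 1242/1440 = 0.8625
As a percentage: 1242/1440 × 100 = 86.25%

0.8625 (86.25%)


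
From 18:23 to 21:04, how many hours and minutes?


2h 41m

End time in minutes: 21×60 + 4 = 1264
Start time in minutes: 18×60 + 23 = 1103
Difference = 1264 - 1103 = 161 minutes
= 2 hours 41 minutes


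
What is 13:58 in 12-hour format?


1:58 PM

Hour: 13
13 - 12 = 1 → PM


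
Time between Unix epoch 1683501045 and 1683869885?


Difference = 1683869885 - 1683501045 = 368840 seconds
In hours: 368840 / 3600 ≈ 102.5
In days: 368840 / 86400 ≈ 4.27

368840 seconds (102.5 hours / 4.27 days)


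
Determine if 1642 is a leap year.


No

Rules: divisible by 4 AND (not by 100 OR by 400)
1642 ÷ 4 = 410 remainder 2 → not divisible by 4
Not divisible by 4 → not a leap year
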